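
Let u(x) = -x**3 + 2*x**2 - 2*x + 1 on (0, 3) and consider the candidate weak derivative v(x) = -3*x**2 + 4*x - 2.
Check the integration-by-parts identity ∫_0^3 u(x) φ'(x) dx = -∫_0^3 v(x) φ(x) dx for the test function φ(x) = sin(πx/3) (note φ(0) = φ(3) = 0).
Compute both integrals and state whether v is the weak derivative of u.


LHS = -324/π^3 + 57/π, RHS = -324/π^3 + 57/π. Yes, v = u' weakly.

u(x) = -x**3 + 2*x**2 - 2*x + 1, classical derivative u'(x) = -3*x**2 + 4*x - 2.
φ(x) = sin(πx/3), so φ'(x) = π*cos(π*x/3)/3.
Note φ(0) = φ(3) = 0, so the boundary term u·φ vanishes.
LHS = ∫_0^3 u(x) φ'(x) dx = ∫_0^3 (-π*x^3*cos(π*x/3)/3 + 2*π*x^2*cos(π*x/3)/3 - 2*π*x*cos(π*x/3)/3 + π*cos(π*x/3)/3) dx. Term by term:
  ∫_0^3 π*cos(π*x/3)/3 dx = 0;  ∫_0^3 -2*π*x*cos(π*x/3)/3 dx = 12/π;  ∫_0^3 -π*x^3*cos(π*x/3)/3 dx = -324/π^3 + 81/π;
  ∫_0^3 2*π*x^2*cos(π*x/3)/3 dx = -36/π.
Sum: 0 + 12/π + -324/π^3 + 81/π − 36/π = -324/π^3 + 57/π.
So LHS = -324/π^3 + 57/π.
∫_0^3 v(x) φ(x) dx = ∫_0^3 (-3*x^2*sin(π*x/3) + 4*x*sin(π*x/3) - 2*sin(π*x/3)) dx. Term by term:
  ∫_0^3 -2*sin(π*x/3) dx = -12/π;  ∫_0^3 -3*x^2*sin(π*x/3) dx = -81/π + 324/π^3;  ∫_0^3 4*x*sin(π*x/3) dx = 36/π.
Sum: -12/π + -81/π + 324/π^3 + 36/π = -57/π + 324/π^3.
So RHS = -∫_0^3 v(x) φ(x) dx = -324/π^3 + 57/π.
LHS = RHS, so the identity holds for this test φ.
Moreover u is smooth here and v(x) = u'(x) = -3*x**2 + 4*x - 2 pointwise, so the identity holds for every test function. Hence v is the weak derivative of u.


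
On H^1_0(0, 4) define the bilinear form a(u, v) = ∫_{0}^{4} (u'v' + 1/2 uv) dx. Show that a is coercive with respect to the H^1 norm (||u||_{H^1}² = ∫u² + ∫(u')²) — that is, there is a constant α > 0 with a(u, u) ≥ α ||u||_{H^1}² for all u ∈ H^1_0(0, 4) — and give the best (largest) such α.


α = (8 + π^2)/(π^2 + 16)

Coercivity of a(·,·) on H^1_0(0, 4) means a(u, u) ≥ α ||u||_{H^1}² for every u ∈ H^1_0.
The interval has length L = 4, and Poincaré/coercivity depend only on L. Here a(u, u) = ∫(u')² + (1/2)·∫u².
Here 0 < c = 1/2 < 1. The condition a(u,u) ≥ α||u||_{H^1}² reads (1−α)∫(u')² ≥ (α−c)∫u². Any admissible α is ≤ 1 (rapidly oscillating u have ∫u²/∫(u')² → 0), and α = 1 would force 0 ≥ (1−c)∫u², impossible since c < 1; so 1−α > 0. By the sharp Poincaré inequality on H^1_0 of an interval of length L, ∫(u')² ≥ (π/L)²∫u² with equality for the first sine mode sin(π(x−x₀)/L) (x₀ the left endpoint), so the inequality holds for all u iff (1−α)(π/L)² ≥ α − c, i.e. α ≤ ((π/L)² + c)/((π/L)² + 1) = (1 + c(L/π)²)/(1 + (L/π)²). With (π/L)² = π^2/16 and c = 1/2, the largest admissible constant is α = ((π/L)² + c)/((π/L)² + 1).
Simplifying, α = (8 + π^2)/(π^2 + 16).


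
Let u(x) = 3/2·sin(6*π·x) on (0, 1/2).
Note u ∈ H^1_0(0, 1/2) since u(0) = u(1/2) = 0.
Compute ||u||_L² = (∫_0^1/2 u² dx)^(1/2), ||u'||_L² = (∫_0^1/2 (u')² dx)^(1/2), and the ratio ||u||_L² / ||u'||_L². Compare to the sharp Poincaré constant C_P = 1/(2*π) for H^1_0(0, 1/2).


||u||_L² / ||u'||_L² = 1/(6*π) < C_P = 1/(2*π).

u(x) = 3/2·sin(6*π·x), so u'(x) = 9*π*cos(6*π*x).
Writing u(x) = A·sin(kπx/L) with A = 3/2 and k = 3, use ∫_0^L sin²(kπx/L) dx = L/2 and ∫_0^L cos²(kπx/L) dx = L/2.
u² = 9/4·sin²(6*π·x) and (u')² = 81*π^2·cos²(6*π·x), and each of sin², cos² integrates to L/2 = 1/4 over (0, 1/2).
∫_0^1/2 u² dx = 9/16, so ||u||_L² = 3/4.
∫_0^1/2 (u')² dx = 81*π^2/4, so ||u'||_L² = 9*π/2.
Ratio ||u||_L² / ||u'||_L² = 1/(6*π).
Sharp Poincaré constant on H^1_0(0, 1/2) is C_P = L/π = 1/(2*π), achieved by sin(2*π·x).
This is the k = 3 harmonic; the ratio L/(kπ) is strictly less than C_P = L/π, consistent with the sharp inequality ||u||_L² ≤ C_P ||u'||_L².


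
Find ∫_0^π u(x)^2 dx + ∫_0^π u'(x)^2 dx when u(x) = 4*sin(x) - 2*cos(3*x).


||u||_{H^1(0,π)}^2 = 36*π

u'(x) = 6*sin(3*x) + 4*cos(x).
Expand u² and (u')² and integrate term by term on (0, π), using: for integers n ≥ 1, ∫_0^π sin²(nx) dx = ∫_0^π cos²(nx) dx = π/2; for n ≠ n', ∫_0^π sin(nx)sin(n'x) dx = ∫_0^π cos(nx)cos(n'x) dx = 0; and by product-to-sum, ∫_0^π sin(nx)cos(n'x) dx = ½∫_0^π [sin((n+n')x) + sin((n−n')x)] dx, which is 0 when n+n' is even and 2n/(n²−n'²) when n+n' is odd (it need not vanish on (0, π)).
  u² squared terms: (-2)²·∫cos(3x)² dx = 4·π/2 = 2*π;  (4)²·∫sin(x)² dx = 16·π/2 = 8*π.
  u² cross terms: 2·(-2)·(4)·∫cos(3x)·sin(x) dx = -16·(0) = 0.
  So ∫_0^π u² dx = 2*π + 8*π + 0 = 10*π.
  (u')² squared terms: (4)²·∫cos(x)² dx = 16·π/2 = 8*π;  (6)²·∫sin(3x)² dx = 36·π/2 = 18*π.
  (u')² cross terms: 2·(4)·(6)·∫cos(x)·sin(3x) dx = 48·(0) = 0.
  So ∫_0^π (u')² dx = 8*π + 18*π + 0 = 26*π.
||u||_{H^1}^2 = (10*π) + (26*π) = 36*π.


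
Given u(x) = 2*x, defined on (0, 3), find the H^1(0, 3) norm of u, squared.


||u||_{H^1}^2 = 48

The H^1 norm (squared) on an interval (0, L) is
  ||u||_{H^1}^2 = ∫_0^L u(x)^2 dx + ∫_0^L u'(x)^2 dx.
Compute u'(x) = 2.
Then u(x)^2 = 4*x**2 and u'(x)^2 = 4.
Integrate each monomial from 0 to 3 using ∫_0^3 c·x^n dx = c·3^(n+1)/(n+1):
  ∫_0^3 u(x)^2 dx = ∫_0^3 (4*x^2) dx. Term by term:
    ∫_0^3 4*x^2 dx = 36.
  ∫_0^3 u'(x)^2 dx = ∫_0^3 (4) dx. Term by term:
    ∫_0^3 4 dx = 12.
Adding: ||u||_{H^1}^2 = 36 + 12 = 48.


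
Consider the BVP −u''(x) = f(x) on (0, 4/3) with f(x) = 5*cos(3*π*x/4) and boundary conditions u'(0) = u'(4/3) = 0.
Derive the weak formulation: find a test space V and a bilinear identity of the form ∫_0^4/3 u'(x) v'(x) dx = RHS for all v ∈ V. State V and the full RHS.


V = H^1(0, 4/3) (no boundary constraint on v; u is determined up to an additive constant); weak form: ∫_0^4/3 u'v' dx = ∫_0^4/3 (5*cos(3*π*x/4)) v dx for all v ∈ V.

Multiply both sides by a test function v and integrate from 0 to 4/3:
  ∫_0^4/3 −u''(x) v(x) dx = ∫_0^4/3 f(x) v(x) dx.
Integrate the LHS by parts once:
  ∫_0^4/3 −u'' v dx = −[u'(x) v(x)]_0^4/3 + ∫_0^4/3 u'(x) v'(x) dx.
Thus ∫_0^4/3 u'(x) v'(x) dx = ∫_0^4/3 f(x) v(x) dx + [u'(x) v(x)]_0^4/3.
Choose V so that boundary terms are either known or forced to vanish.
u has homogeneous Neumann: u'(0) = u'(4/3) = 0. So [u' v]_0^4/3 = 0·v(4/3) − 0·v(0) = 0 for any v; take V = H^1(0, 4/3).
Weak formulation: find u (satisfying any essential BC) such that ∫_0^4/3 u'(x) v'(x) dx = ∫_0^4/3 f v dx for all v ∈ V (homogeneous Neumann, so boundary terms vanish).
Substituting f(x) = 5*cos(3*π*x/4), the right-hand side is ∫_0^4/3 (5*cos(3*π*x/4)) v dx.
Compatibility check (pure Neumann): taking v ≡ 1 ∈ V gives 0 = ∫_0^4/3 f dx + (0) − (0), i.e. ∫_0^4/3 f dx must equal u'(0) − u'(4/3) = 0. Indeed ∫_0^4/3 (5*cos(3*π*x/4)) dx = 0, so the data are compatible. The solution is then unique only up to an additive constant (fix it e.g. by requiring ∫_0^4/3 u dx = 0).


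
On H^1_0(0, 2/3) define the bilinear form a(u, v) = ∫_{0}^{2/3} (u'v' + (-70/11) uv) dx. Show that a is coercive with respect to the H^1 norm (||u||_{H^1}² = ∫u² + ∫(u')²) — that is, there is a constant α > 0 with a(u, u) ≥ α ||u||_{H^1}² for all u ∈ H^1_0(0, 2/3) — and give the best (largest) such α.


α = (-280 + 99*π^2)/(11*(4 + 9*π^2))

Coercivity of a(·,·) on H^1_0(0, 2/3) means a(u, u) ≥ α ||u||_{H^1}² for every u ∈ H^1_0.
The interval has length L = 2/3, and Poincaré/coercivity depend only on L. Here a(u, u) = ∫(u')² + (-70/11)·∫u².
Here c = -70/11 < 0 with |c| < (π/L)² = 9*π^2/4, so coercivity still holds. The condition a(u,u) ≥ α||u||_{H^1}² reads (1−α)∫(u')² ≥ (α−c)∫u². Any admissible α is ≤ 1 (rapidly oscillating u have ∫u²/∫(u')² → 0), and α = 1 would force 0 ≥ (1−c)∫u², impossible since c < 1; so 1−α > 0. By the sharp Poincaré inequality on H^1_0 of an interval of length L, ∫(u')² ≥ (π/L)²∫u² with equality for the first sine mode sin(π(x−x₀)/L) (x₀ the left endpoint), so the inequality holds for all u iff (1−α)(π/L)² ≥ α − c, i.e. α ≤ ((π/L)² + c)/((π/L)² + 1) = (1 + c(L/π)²)/(1 + (L/π)²). (Direct route, valid since c ≤ 0: Poincaré gives c∫u² ≥ c(L/π)²∫(u')², so a(u,u) ≥ (1 + c(L/π)²)∫(u')², while ||u||_{H^1}² ≤ (1 + (L/π)²)∫(u')²; dividing yields the same α.) With (π/L)² = 9*π^2/4 and c = -70/11, the largest admissible constant is α = ((π/L)² + c)/((π/L)² + 1).
Simplifying, α = (-280 + 99*π^2)/(11*(4 + 9*π^2)).


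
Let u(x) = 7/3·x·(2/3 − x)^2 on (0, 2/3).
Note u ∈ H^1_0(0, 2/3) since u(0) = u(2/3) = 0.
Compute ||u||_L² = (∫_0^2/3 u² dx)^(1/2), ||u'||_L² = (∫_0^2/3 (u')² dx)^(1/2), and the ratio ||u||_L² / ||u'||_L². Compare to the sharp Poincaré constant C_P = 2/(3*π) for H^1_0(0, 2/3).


||u||_L² / ||u'||_L² = sqrt(14)/21 < C_P = 2/(3*π).

u(x) = 7/3·x·(2/3 − x)^2, so u'(x) = 7*x^2 - 56*x/9 + 28/27.
u(x) = 7/3·x·(2/3 − x)^2 vanishes at x = 0 and x = 2/3, so u ∈ H^1_0(0, 2/3). Differentiate via the product rule and integrate the resulting polynomials term by term.
  ∫_0^2/3 u² dx = ∫_0^2/3 (49*x^6/9 - 392*x^5/27 + 392*x^4/27 - 1568*x^3/243 + 784*x^2/729) dx. Term by term:
    ∫_0^2/3 49*x^6/9 dx = 896/19683;  ∫_0^2/3 -392*x^5/27 dx = -12544/59049;  ∫_0^2/3 392*x^4/27 dx = 12544/32805;
    ∫_0^2/3 -1568*x^3/243 dx = -6272/19683;  ∫_0^2/3 784*x^2/729 dx = 6272/59049.
  Sum: 896/19683 − 12544/59049 + 12544/32805 − 6272/19683 + 6272/59049 = 896/295245.
  ∫_0^2/3 (u')² dx = ∫_0^2/3 (49*x^4 - 784*x^3/9 + 4312*x^2/81 - 3136*x/243 + 784/729) dx. Term by term:
    ∫_0^2/3 49*x^4 dx = 1568/1215;  ∫_0^2/3 -784*x^3/9 dx = -3136/729;  ∫_0^2/3 4312*x^2/81 dx = 34496/6561;
    ∫_0^2/3 -3136*x/243 dx = -6272/2187;  ∫_0^2/3 784/729 dx = 1568/2187.
  Sum: 1568/1215 − 3136/729 + 34496/6561 − 6272/2187 + 1568/2187 = 3136/32805.
∫_0^2/3 u² dx = 896/295245, so ||u||_L² = 8*sqrt(70)/1215.
∫_0^2/3 (u')² dx = 3136/32805, so ||u'||_L² = 56*sqrt(5)/405.
Ratio ||u||_L² / ||u'||_L² = sqrt(14)/21.
Sharp Poincaré constant on H^1_0(0, 2/3) is C_P = L/π = 2/(3*π), achieved by sin(3*π/2·x).
A polynomial bump cannot attain the sharp Poincaré constant (only the first sine eigenfunction does), so the ratio is strictly less than C_P, consistent with ||u||_L² ≤ C_P ||u'||_L².


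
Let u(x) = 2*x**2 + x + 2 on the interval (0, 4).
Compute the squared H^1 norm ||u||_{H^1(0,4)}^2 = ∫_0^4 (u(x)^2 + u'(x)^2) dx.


||u||_{H^1}^2 = 25868/15

The H^1 norm (squared) on an interval (0, L) is
  ||u||_{H^1}^2 = ∫_0^L u(x)^2 dx + ∫_0^L u'(x)^2 dx.
Compute u'(x) = 4*x + 1.
Then u(x)^2 = 4*x**4 + 4*x**3 + 9*x**2 + 4*x + 4 and u'(x)^2 = 16*x**2 + 8*x + 1.
Integrate each monomial from 0 to 4 using ∫_0^4 c·x^n dx = c·4^(n+1)/(n+1):
  ∫_0^4 u(x)^2 dx = ∫_0^4 (4*x^4 + 4*x^3 + 9*x^2 + 4*x + 4) dx. Term by term:
    ∫_0^4 4*x^4 dx = 4096/5;  ∫_0^4 4*x^3 dx = 256;  ∫_0^4 9*x^2 dx = 192;
    ∫_0^4 4*x dx = 32;  ∫_0^4 4 dx = 16.
  Sum: 4096/5 + 256 + 192 + 32 + 16 = 6576/5.
  ∫_0^4 u'(x)^2 dx = ∫_0^4 (16*x^2 + 8*x + 1) dx. Term by term:
    ∫_0^4 16*x^2 dx = 1024/3;  ∫_0^4 8*x dx = 64;  ∫_0^4 1 dx = 4.
  Sum: 1024/3 + 64 + 4 = 1228/3.
Adding: ||u||_{H^1}^2 = 6576/5 + 1228/3 = 25868/15.


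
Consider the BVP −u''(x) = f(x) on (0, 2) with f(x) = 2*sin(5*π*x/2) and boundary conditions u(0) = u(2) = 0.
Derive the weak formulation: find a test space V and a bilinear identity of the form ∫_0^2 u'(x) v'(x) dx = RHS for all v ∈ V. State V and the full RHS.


V = H^1_0(0, 2) (so v(0) = v(2) = 0); weak form: ∫_0^2 u'v' dx = ∫_0^2 (2*sin(5*π*x/2)) v dx for all v ∈ V.

Multiply both sides by a test function v and integrate from 0 to 2:
  ∫_0^2 −u''(x) v(x) dx = ∫_0^2 f(x) v(x) dx.
Integrate the LHS by parts once:
  ∫_0^2 −u'' v dx = −[u'(x) v(x)]_0^2 + ∫_0^2 u'(x) v'(x) dx.
Thus ∫_0^2 u'(x) v'(x) dx = ∫_0^2 f(x) v(x) dx + [u'(x) v(x)]_0^2.
Choose V so that boundary terms are either known or forced to vanish.
u is Dirichlet: u(0) = u(2) = 0. Let V = H^1_0(0, 2); then v(0) = v(2) = 0, and [u' v]_0^2 = 0.
Weak formulation: find u (satisfying any essential BC) such that ∫_0^2 u'(x) v'(x) dx = ∫_0^2 f v dx for all v ∈ V.
Substituting f(x) = 2*sin(5*π*x/2), the right-hand side is ∫_0^2 (2*sin(5*π*x/2)) v dx.


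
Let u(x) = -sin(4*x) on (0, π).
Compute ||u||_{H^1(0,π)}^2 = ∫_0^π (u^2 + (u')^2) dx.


||u||_{H^1(0,π)}^2 = 17*π/2

u'(x) = -4*cos(4*x).
Expand u² and (u')² and integrate term by term on (0, π), using: for integers n ≥ 1, ∫_0^π sin²(nx) dx = ∫_0^π cos²(nx) dx = π/2; for n ≠ n', ∫_0^π sin(nx)sin(n'x) dx = ∫_0^π cos(nx)cos(n'x) dx = 0; and by product-to-sum, ∫_0^π sin(nx)cos(n'x) dx = ½∫_0^π [sin((n+n')x) + sin((n−n')x)] dx, which is 0 when n+n' is even and 2n/(n²−n'²) when n+n' is odd (it need not vanish on (0, π)).
  u² squared terms: (-1)²·∫sin(4x)² dx = 1·π/2 = π/2.
  So ∫_0^π u² dx = π/2.
  (u')² squared terms: (-4)²·∫cos(4x)² dx = 16·π/2 = 8*π.
  So ∫_0^π (u')² dx = 8*π.
||u||_{H^1}^2 = (π/2) + (8*π) = 17*π/2.


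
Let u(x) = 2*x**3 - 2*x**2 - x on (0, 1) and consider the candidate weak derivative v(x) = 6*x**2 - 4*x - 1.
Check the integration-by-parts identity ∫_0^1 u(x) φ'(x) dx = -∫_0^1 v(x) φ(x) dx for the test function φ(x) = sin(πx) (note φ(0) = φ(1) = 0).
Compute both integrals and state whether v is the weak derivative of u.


LHS = 24/π^3, RHS = 24/π^3. Yes, v = u' weakly.

u(x) = 2*x**3 - 2*x**2 - x, classical derivative u'(x) = 6*x**2 - 4*x - 1.
φ(x) = sin(πx), so φ'(x) = π*cos(π*x).
Note φ(0) = φ(1) = 0, so the boundary term u·φ vanishes.
LHS = ∫_0^1 u(x) φ'(x) dx = ∫_0^1 (2*π*x^3*cos(π*x) - 2*π*x^2*cos(π*x) - π*x*cos(π*x)) dx. Term by term:
  ∫_0^1 -π*x*cos(π*x) dx = 2/π;  ∫_0^1 -2*π*x^2*cos(π*x) dx = 4/π;  ∫_0^1 2*π*x^3*cos(π*x) dx = -6/π + 24/π^3.
Sum: 2/π + 4/π + -6/π + 24/π^3 = 24/π^3.
So LHS = 24/π^3.
∫_0^1 v(x) φ(x) dx = ∫_0^1 (6*x^2*sin(π*x) - 4*x*sin(π*x) - sin(π*x)) dx. Term by term:
  ∫_0^1 -sin(π*x) dx = -2/π;  ∫_0^1 -4*x*sin(π*x) dx = -4/π;  ∫_0^1 6*x^2*sin(π*x) dx = -24/π^3 + 6/π.
Sum: -2/π − 4/π + -24/π^3 + 6/π = -24/π^3.
So RHS = -∫_0^1 v(x) φ(x) dx = 24/π^3.
LHS = RHS, so the identity holds for this test φ.
Moreover u is smooth here and v(x) = u'(x) = 6*x**2 - 4*x - 1 pointwise, so the identity holds for every test function. Hence v is the weak derivative of u.


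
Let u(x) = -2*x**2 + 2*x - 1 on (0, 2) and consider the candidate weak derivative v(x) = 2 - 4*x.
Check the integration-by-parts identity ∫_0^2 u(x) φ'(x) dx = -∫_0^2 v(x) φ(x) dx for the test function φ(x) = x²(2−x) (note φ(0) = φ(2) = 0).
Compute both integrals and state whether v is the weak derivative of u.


LHS = 56/15, RHS = 56/15. Yes, v = u' weakly.

u(x) = -2*x**2 + 2*x - 1, classical derivative u'(x) = 2 - 4*x.
φ(x) = x²(2−x), so φ'(x) = x*(4 - 3*x).
Note φ(0) = φ(2) = 0, so the boundary term u·φ vanishes.
LHS = ∫_0^2 u(x) φ'(x) dx = ∫_0^2 (6*x^4 - 14*x^3 + 11*x^2 - 4*x) dx. Term by term:
  ∫_0^2 6*x^4 dx = 192/5;  ∫_0^2 -14*x^3 dx = -56;  ∫_0^2 11*x^2 dx = 88/3;
  ∫_0^2 -4*x dx = -8.
Sum: 192/5 − 56 + 88/3 − 8 = 56/15.
So LHS = 56/15.
∫_0^2 v(x) φ(x) dx = ∫_0^2 (4*x^4 - 10*x^3 + 4*x^2) dx. Term by term:
  ∫_0^2 4*x^4 dx = 128/5;  ∫_0^2 -10*x^3 dx = -40;  ∫_0^2 4*x^2 dx = 32/3.
Sum: 128/5 − 40 + 32/3 = -56/15.
So RHS = -∫_0^2 v(x) φ(x) dx = 56/15.
LHS = RHS, so the identity holds for this test φ.
Moreover u is smooth here and v(x) = u'(x) = 2 - 4*x pointwise, so the identity holds for every test function. Hence v is the weak derivative of u.


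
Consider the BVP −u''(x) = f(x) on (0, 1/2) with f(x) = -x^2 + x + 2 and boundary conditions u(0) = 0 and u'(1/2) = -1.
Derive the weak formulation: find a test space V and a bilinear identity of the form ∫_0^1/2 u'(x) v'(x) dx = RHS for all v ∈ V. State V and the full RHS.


V = {v ∈ H^1(0, 1/2) : v(0) = 0} (test functions vanish at x = 0 where u is specified); weak form: ∫_0^1/2 u'v' dx = ∫_0^1/2 (-x^2 + x + 2) v dx − v(1/2) for all v ∈ V.

Multiply both sides by a test function v and integrate from 0 to 1/2:
  ∫_0^1/2 −u''(x) v(x) dx = ∫_0^1/2 f(x) v(x) dx.
Integrate the LHS by parts once:
  ∫_0^1/2 −u'' v dx = −[u'(x) v(x)]_0^1/2 + ∫_0^1/2 u'(x) v'(x) dx.
Thus ∫_0^1/2 u'(x) v'(x) dx = ∫_0^1/2 f(x) v(x) dx + [u'(x) v(x)]_0^1/2.
Choose V so that boundary terms are either known or forced to vanish.
Mixed BC: u(0) = 0 (Dirichlet) and u'(1/2) = -1 (Neumann). Define V = {v ∈ H^1(0, 1/2) : v(0) = 0}. Then [u' v]_0^1/2 = u'(1/2)·v(1/2) − u'(0)·0 = − v(1/2).
Weak formulation: find u (satisfying any essential BC) such that ∫_0^1/2 u'(x) v'(x) dx = ∫_0^1/2 f v dx − v(1/2) for all v ∈ V (Dirichlet at 0 absorbed into V; Neumann datum at x = 1/2 contributes the boundary term).
Substituting f(x) = -x^2 + x + 2, the right-hand side is ∫_0^1/2 (-x^2 + x + 2) v dx − v(1/2).


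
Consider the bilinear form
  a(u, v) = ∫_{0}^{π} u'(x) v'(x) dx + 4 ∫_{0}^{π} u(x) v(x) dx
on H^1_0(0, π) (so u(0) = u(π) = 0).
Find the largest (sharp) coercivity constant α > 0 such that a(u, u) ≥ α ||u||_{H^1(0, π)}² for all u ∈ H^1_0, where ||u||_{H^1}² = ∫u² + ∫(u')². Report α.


α = 1

Coercivity of a(·,·) on H^1_0(0, π) means a(u, u) ≥ α ||u||_{H^1}² for every u ∈ H^1_0.
The interval has length L = π, and Poincaré/coercivity depend only on L. Here a(u, u) = ∫(u')² + (4)·∫u².
Here c = 4 ≥ 1, so a(u,u) = ∫(u')² + c∫u² ≥ ∫(u')² + ∫u² = ||u||_{H^1}², i.e. α = 1 works. No larger α is possible: a(u,u) ≥ α||u||_{H^1}² means (1−α)∫(u')² ≥ (α−c)∫u², and for the modes u_n = sin(nπ(x−x₀)/L) (x₀ the left endpoint) one has ∫u_n²/∫(u_n')² = (L/(nπ))² → 0, so a(u_n,u_n)/||u_n||_{H^1}² → 1. Hence the optimal constant is α = 1.
Therefore α = 1.


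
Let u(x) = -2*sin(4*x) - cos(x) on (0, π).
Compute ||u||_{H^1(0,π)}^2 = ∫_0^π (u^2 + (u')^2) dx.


||u||_{H^1(0,π)}^2 = 64/15 + 35*π

u'(x) = sin(x) - 8*cos(4*x).
Expand u² and (u')² and integrate term by term on (0, π), using: for integers n ≥ 1, ∫_0^π sin²(nx) dx = ∫_0^π cos²(nx) dx = π/2; for n ≠ n', ∫_0^π sin(nx)sin(n'x) dx = ∫_0^π cos(nx)cos(n'x) dx = 0; and by product-to-sum, ∫_0^π sin(nx)cos(n'x) dx = ½∫_0^π [sin((n+n')x) + sin((n−n')x)] dx, which is 0 when n+n' is even and 2n/(n²−n'²) when n+n' is odd (it need not vanish on (0, π)).
  u² squared terms: (-1)²·∫cos(x)² dx = 1·π/2 = π/2;  (-2)²·∫sin(4x)² dx = 4·π/2 = 2*π.
  u² cross terms: 2·(-1)·(-2)·∫cos(x)·sin(4x) dx = 4·(8/15) = 32/15.
  So ∫_0^π u² dx = π/2 + 2*π + 32/15 = 32/15 + 5*π/2.
  (u')² squared terms: (-8)²·∫cos(4x)² dx = 64·π/2 = 32*π;  (1)²·∫sin(x)² dx = 1·π/2 = π/2.
  (u')² cross terms: 2·(-8)·(1)·∫cos(4x)·sin(x) dx = -16·(-2/15) = 32/15.
  So ∫_0^π (u')² dx = 32*π + π/2 + 32/15 = 32/15 + 65*π/2.
||u||_{H^1}^2 = (32/15 + 5*π/2) + (32/15 + 65*π/2) = 64/15 + 35*π.


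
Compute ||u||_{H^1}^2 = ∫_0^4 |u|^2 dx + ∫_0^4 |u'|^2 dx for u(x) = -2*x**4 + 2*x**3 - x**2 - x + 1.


||u||_{H^1}^2 = 52338632/315

The H^1 norm (squared) on an interval (0, L) is
  ||u||_{H^1}^2 = ∫_0^L u(x)^2 dx + ∫_0^L u'(x)^2 dx.
Compute u'(x) = -8*x**3 + 6*x**2 - 2*x - 1.
Then u(x)^2 = 4*x**8 - 8*x**7 + 8*x**6 - 7*x**4 + 6*x**3 - x**2 - 2*x + 1 and u'(x)^2 = 64*x**6 - 96*x**5 + 68*x**4 - 8*x**3 - 8*x**2 + 4*x + 1.
Integrate each monomial from 0 to 4 using ∫_0^4 c·x^n dx = c·4^(n+1)/(n+1):
  ∫_0^4 u(x)^2 dx = ∫_0^4 (4*x^8 - 8*x^7 + 8*x^6 - 7*x^4 + 6*x^3 - x^2 - 2*x + 1) dx. Term by term:
    ∫_0^4 4*x^8 dx = 1048576/9;  ∫_0^4 -8*x^7 dx = -65536;  ∫_0^4 8*x^6 dx = 131072/7;
    ∫_0^4 -7*x^4 dx = -7168/5;  ∫_0^4 6*x^3 dx = 384;  ∫_0^4 -x^2 dx = -64/3;
    ∫_0^4 -2*x dx = -16;  ∫_0^4 1 dx = 4.
  Sum: 1048576/9 − 65536 + 131072/7 − 7168/5 + 384 − 64/3 − 16 + 4 = 21613436/315.
  ∫_0^4 u'(x)^2 dx = ∫_0^4 (64*x^6 - 96*x^5 + 68*x^4 - 8*x^3 - 8*x^2 + 4*x + 1) dx. Term by term:
    ∫_0^4 64*x^6 dx = 1048576/7;  ∫_0^4 -96*x^5 dx = -65536;  ∫_0^4 68*x^4 dx = 69632/5;
    ∫_0^4 -8*x^3 dx = -512;  ∫_0^4 -8*x^2 dx = -512/3;  ∫_0^4 4*x dx = 32;
    ∫_0^4 1 dx = 4.
  Sum: 1048576/7 − 65536 + 69632/5 − 512 − 512/3 + 32 + 4 = 10241732/105.
Adding: ||u||_{H^1}^2 = 21613436/315 + 10241732/105 = 52338632/315.


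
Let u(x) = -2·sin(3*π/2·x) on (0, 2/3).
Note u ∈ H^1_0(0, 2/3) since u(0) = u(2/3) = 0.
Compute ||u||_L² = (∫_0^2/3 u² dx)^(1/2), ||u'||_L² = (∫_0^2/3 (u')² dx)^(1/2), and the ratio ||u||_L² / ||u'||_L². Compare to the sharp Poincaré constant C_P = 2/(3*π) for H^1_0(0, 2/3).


||u||_L² / ||u'||_L² = 2/(3*π) = C_P.

u(x) = -2·sin(3*π/2·x), so u'(x) = -3*π*cos(3*π*x/2).
Writing u(x) = A·sin(kπx/L) with A = -2 and k = 1, use ∫_0^L sin²(kπx/L) dx = L/2 and ∫_0^L cos²(kπx/L) dx = L/2.
u² = 4·sin²(3*π/2·x) and (u')² = 9*π^2·cos²(3*π/2·x), and each of sin², cos² integrates to L/2 = 1/3 over (0, 2/3).
∫_0^2/3 u² dx = 4/3, so ||u||_L² = 2*sqrt(3)/3.
∫_0^2/3 (u')² dx = 3*π^2, so ||u'||_L² = sqrt(3)*π.
Ratio ||u||_L² / ||u'||_L² = 2/(3*π).
Sharp Poincaré constant on H^1_0(0, 2/3) is C_P = L/π = 2/(3*π), achieved by sin(3*π/2·x).
This is the k = 1 eigenfunction (up to amplitude), so the ratio equals the sharp Poincaré constant exactly.


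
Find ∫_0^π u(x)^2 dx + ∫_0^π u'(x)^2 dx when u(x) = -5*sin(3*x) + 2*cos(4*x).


||u||_{H^1(0,π)}^2 = 2040/7 + 159*π

u'(x) = -8*sin(4*x) - 15*cos(3*x).
Expand u² and (u')² and integrate term by term on (0, π), using: for integers n ≥ 1, ∫_0^π sin²(nx) dx = ∫_0^π cos²(nx) dx = π/2; for n ≠ n', ∫_0^π sin(nx)sin(n'x) dx = ∫_0^π cos(nx)cos(n'x) dx = 0; and by product-to-sum, ∫_0^π sin(nx)cos(n'x) dx = ½∫_0^π [sin((n+n')x) + sin((n−n')x)] dx, which is 0 when n+n' is even and 2n/(n²−n'²) when n+n' is odd (it need not vanish on (0, π)).
  u² squared terms: (-5)²·∫sin(3x)² dx = 25·π/2 = 25*π/2;  (2)²·∫cos(4x)² dx = 4·π/2 = 2*π.
  u² cross terms: 2·(-5)·(2)·∫sin(3x)·cos(4x) dx = -20·(-6/7) = 120/7.
  So ∫_0^π u² dx = 25*π/2 + 2*π + 120/7 = 120/7 + 29*π/2.
  (u')² squared terms: (-15)²·∫cos(3x)² dx = 225·π/2 = 225*π/2;  (-8)²·∫sin(4x)² dx = 64·π/2 = 32*π.
  (u')² cross terms: 2·(-15)·(-8)·∫cos(3x)·sin(4x) dx = 240·(8/7) = 1920/7.
  So ∫_0^π (u')² dx = 225*π/2 + 32*π + 1920/7 = 1920/7 + 289*π/2.
||u||_{H^1}^2 = (120/7 + 29*π/2) + (1920/7 + 289*π/2) = 2040/7 + 159*π.


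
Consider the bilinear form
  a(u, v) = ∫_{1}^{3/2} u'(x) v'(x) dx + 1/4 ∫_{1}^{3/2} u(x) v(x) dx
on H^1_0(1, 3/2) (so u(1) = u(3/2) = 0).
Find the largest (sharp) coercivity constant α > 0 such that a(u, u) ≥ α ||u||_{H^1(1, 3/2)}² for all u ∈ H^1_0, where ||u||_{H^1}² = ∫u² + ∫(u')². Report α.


α = (1 + 16*π^2)/(4*(1 + 4*π^2))

Coercivity of a(·,·) on H^1_0(1, 3/2) means a(u, u) ≥ α ||u||_{H^1}² for every u ∈ H^1_0.
The interval has length L = 1/2, and Poincaré/coercivity depend only on L. Here a(u, u) = ∫(u')² + (1/4)·∫u².
Here 0 < c = 1/4 < 1. The condition a(u,u) ≥ α||u||_{H^1}² reads (1−α)∫(u')² ≥ (α−c)∫u². Any admissible α is ≤ 1 (rapidly oscillating u have ∫u²/∫(u')² → 0), and α = 1 would force 0 ≥ (1−c)∫u², impossible since c < 1; so 1−α > 0. By the sharp Poincaré inequality on H^1_0 of an interval of length L, ∫(u')² ≥ (π/L)²∫u² with equality for the first sine mode sin(π(x−x₀)/L) (x₀ the left endpoint), so the inequality holds for all u iff (1−α)(π/L)² ≥ α − c, i.e. α ≤ ((π/L)² + c)/((π/L)² + 1) = (1 + c(L/π)²)/(1 + (L/π)²). With (π/L)² = 4*π^2 and c = 1/4, the largest admissible constant is α = ((π/L)² + c)/((π/L)² + 1).
Simplifying, α = (1 + 16*π^2)/(4*(1 + 4*π^2)).


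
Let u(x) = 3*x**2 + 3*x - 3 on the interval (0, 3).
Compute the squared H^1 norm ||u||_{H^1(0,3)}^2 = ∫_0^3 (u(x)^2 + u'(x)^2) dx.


||u||_{H^1}^2 = 11799/10

The H^1 norm (squared) on an interval (0, L) is
  ||u||_{H^1}^2 = ∫_0^L u(x)^2 dx + ∫_0^L u'(x)^2 dx.
Compute u'(x) = 6*x + 3.
Then u(x)^2 = 9*x**4 + 18*x**3 - 9*x**2 - 18*x + 9 and u'(x)^2 = 36*x**2 + 36*x + 9.
Integrate each monomial from 0 to 3 using ∫_0^3 c·x^n dx = c·3^(n+1)/(n+1):
  ∫_0^3 u(x)^2 dx = ∫_0^3 (9*x^4 + 18*x^3 - 9*x^2 - 18*x + 9) dx. Term by term:
    ∫_0^3 9*x^4 dx = 2187/5;  ∫_0^3 18*x^3 dx = 729/2;  ∫_0^3 -9*x^2 dx = -81;
    ∫_0^3 -18*x dx = -81;  ∫_0^3 9 dx = 27.
  Sum: 2187/5 + 729/2 − 81 − 81 + 27 = 6669/10.
  ∫_0^3 u'(x)^2 dx = ∫_0^3 (36*x^2 + 36*x + 9) dx. Term by term:
    ∫_0^3 36*x^2 dx = 324;  ∫_0^3 36*x dx = 162;  ∫_0^3 9 dx = 27.
  Sum: 324 + 162 + 27 = 513.
Adding: ||u||_{H^1}^2 = 6669/10 + 513 = 11799/10.


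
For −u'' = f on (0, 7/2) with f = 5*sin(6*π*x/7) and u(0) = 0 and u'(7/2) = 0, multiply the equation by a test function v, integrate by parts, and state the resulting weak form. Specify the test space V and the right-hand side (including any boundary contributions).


V = {v ∈ H^1(0, 7/2) : v(0) = 0} (test functions vanish at x = 0 where u is specified); weak form: ∫_0^7/2 u'v' dx = ∫_0^7/2 (5*sin(6*π*x/7)) v dx for all v ∈ V.

Multiply both sides by a test function v and integrate from 0 to 7/2:
  ∫_0^7/2 −u''(x) v(x) dx = ∫_0^7/2 f(x) v(x) dx.
Integrate the LHS by parts once:
  ∫_0^7/2 −u'' v dx = −[u'(x) v(x)]_0^7/2 + ∫_0^7/2 u'(x) v'(x) dx.
Thus ∫_0^7/2 u'(x) v'(x) dx = ∫_0^7/2 f(x) v(x) dx + [u'(x) v(x)]_0^7/2.
Choose V so that boundary terms are either known or forced to vanish.
Mixed BC: u(0) = 0 (Dirichlet) and u'(7/2) = 0 (Neumann). Define V = {v ∈ H^1(0, 7/2) : v(0) = 0}. Then [u' v]_0^7/2 = u'(7/2)·v(7/2) − u'(0)·0 = 0.
Weak formulation: find u (satisfying any essential BC) such that ∫_0^7/2 u'(x) v'(x) dx = ∫_0^7/2 f v dx for all v ∈ V (Dirichlet at 0 absorbed into V; the Neumann datum at x = 7/2 is zero, so no boundary term remains).
Substituting f(x) = 5*sin(6*π*x/7), the right-hand side is ∫_0^7/2 (5*sin(6*π*x/7)) v dx.


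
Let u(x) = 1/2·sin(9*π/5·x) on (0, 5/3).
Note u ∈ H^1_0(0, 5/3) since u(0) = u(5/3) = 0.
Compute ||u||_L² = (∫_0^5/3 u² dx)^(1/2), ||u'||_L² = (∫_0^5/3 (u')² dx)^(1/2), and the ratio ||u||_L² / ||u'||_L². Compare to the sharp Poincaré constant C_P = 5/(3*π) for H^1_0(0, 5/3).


||u||_L² / ||u'||_L² = 5/(9*π) < C_P = 5/(3*π).

u(x) = 1/2·sin(9*π/5·x), so u'(x) = 9*π*cos(9*π*x/5)/10.
Writing u(x) = A·sin(kπx/L) with A = 1/2 and k = 3, use ∫_0^L sin²(kπx/L) dx = L/2 and ∫_0^L cos²(kπx/L) dx = L/2.
u² = 1/4·sin²(9*π/5·x) and (u')² = 81*π^2/100·cos²(9*π/5·x), and each of sin², cos² integrates to L/2 = 5/6 over (0, 5/3).
∫_0^5/3 u² dx = 5/24, so ||u||_L² = sqrt(30)/12.
∫_0^5/3 (u')² dx = 27*π^2/40, so ||u'||_L² = 3*sqrt(30)*π/20.
Ratio ||u||_L² / ||u'||_L² = 5/(9*π).
Sharp Poincaré constant on H^1_0(0, 5/3) is C_P = L/π = 5/(3*π), achieved by sin(3*π/5·x).
This is the k = 3 harmonic; the ratio L/(kπ) is strictly less than C_P = L/π, consistent with the sharp inequality ||u||_L² ≤ C_P ||u'||_L².


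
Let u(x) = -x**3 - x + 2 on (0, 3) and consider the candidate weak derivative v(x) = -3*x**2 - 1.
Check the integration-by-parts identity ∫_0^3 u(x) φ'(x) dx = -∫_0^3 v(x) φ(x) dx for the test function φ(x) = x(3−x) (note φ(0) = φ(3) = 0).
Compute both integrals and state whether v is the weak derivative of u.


LHS = 819/20, RHS = 819/20. Yes, v = u' weakly.

u(x) = -x**3 - x + 2, classical derivative u'(x) = -3*x**2 - 1.
φ(x) = x(3−x), so φ'(x) = 3 - 2*x.
Note φ(0) = φ(3) = 0, so the boundary term u·φ vanishes.
LHS = ∫_0^3 u(x) φ'(x) dx = ∫_0^3 (2*x^4 - 3*x^3 + 2*x^2 - 7*x + 6) dx. Term by term:
  ∫_0^3 2*x^4 dx = 486/5;  ∫_0^3 -3*x^3 dx = -243/4;  ∫_0^3 2*x^2 dx = 18;
  ∫_0^3 -7*x dx = -63/2;  ∫_0^3 6 dx = 18.
Sum: 486/5 − 243/4 + 18 − 63/2 + 18 = 819/20.
So LHS = 819/20.
∫_0^3 v(x) φ(x) dx = ∫_0^3 (3*x^4 - 9*x^3 + x^2 - 3*x) dx. Term by term:
  ∫_0^3 3*x^4 dx = 729/5;  ∫_0^3 -9*x^3 dx = -729/4;  ∫_0^3 x^2 dx = 9;
  ∫_0^3 -3*x dx = -27/2.
Sum: 729/5 − 729/4 + 9 − 27/2 = -819/20.
So RHS = -∫_0^3 v(x) φ(x) dx = 819/20.
LHS = RHS, so the identity holds for this test φ.
Moreover u is smooth here and v(x) = u'(x) = -3*x**2 - 1 pointwise, so the identity holds for every test function. Hence v is the weak derivative of u.


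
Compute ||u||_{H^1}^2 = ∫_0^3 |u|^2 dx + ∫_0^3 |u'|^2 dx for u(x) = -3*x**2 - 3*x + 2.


||u||_{H^1}^2 = 12459/10

The H^1 norm (squared) on an interval (0, L) is
  ||u||_{H^1}^2 = ∫_0^L u(x)^2 dx + ∫_0^L u'(x)^2 dx.
Compute u'(x) = -6*x - 3.
Then u(x)^2 = 9*x**4 + 18*x**3 - 3*x**2 - 12*x + 4 and u'(x)^2 = 36*x**2 + 36*x + 9.
Integrate each monomial from 0 to 3 using ∫_0^3 c·x^n dx = c·3^(n+1)/(n+1):
  ∫_0^3 u(x)^2 dx = ∫_0^3 (9*x^4 + 18*x^3 - 3*x^2 - 12*x + 4) dx. Term by term:
    ∫_0^3 9*x^4 dx = 2187/5;  ∫_0^3 18*x^3 dx = 729/2;  ∫_0^3 -3*x^2 dx = -27;
    ∫_0^3 -12*x dx = -54;  ∫_0^3 4 dx = 12.
  Sum: 2187/5 + 729/2 − 27 − 54 + 12 = 7329/10.
  ∫_0^3 u'(x)^2 dx = ∫_0^3 (36*x^2 + 36*x + 9) dx. Term by term:
    ∫_0^3 36*x^2 dx = 324;  ∫_0^3 36*x dx = 162;  ∫_0^3 9 dx = 27.
  Sum: 324 + 162 + 27 = 513.
Adding: ||u||_{H^1}^2 = 7329/10 + 513 = 12459/10.


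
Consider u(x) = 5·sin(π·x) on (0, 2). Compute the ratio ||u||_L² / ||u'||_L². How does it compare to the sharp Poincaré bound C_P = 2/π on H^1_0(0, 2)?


||u||_L² / ||u'||_L² = 1/π < C_P = 2/π.

u(x) = 5·sin(π·x), so u'(x) = 5*π*cos(π*x).
Writing u(x) = A·sin(kπx/L) with A = 5 and k = 2, use ∫_0^L sin²(kπx/L) dx = L/2 and ∫_0^L cos²(kπx/L) dx = L/2.
u² = 25·sin²(π·x) and (u')² = 25*π^2·cos²(π·x), and each of sin², cos² integrates to L/2 = 1 over (0, 2).
∫_0^2 u² dx = 25, so ||u||_L² = 5.
∫_0^2 (u')² dx = 25*π^2, so ||u'||_L² = 5*π.
Ratio ||u||_L² / ||u'||_L² = 1/π.
Sharp Poincaré constant on H^1_0(0, 2) is C_P = L/π = 2/π, achieved by sin(π/2·x).
This is the k = 2 harmonic; the ratio L/(kπ) is strictly less than C_P = L/π, consistent with the sharp inequality ||u||_L² ≤ C_P ||u'||_L².


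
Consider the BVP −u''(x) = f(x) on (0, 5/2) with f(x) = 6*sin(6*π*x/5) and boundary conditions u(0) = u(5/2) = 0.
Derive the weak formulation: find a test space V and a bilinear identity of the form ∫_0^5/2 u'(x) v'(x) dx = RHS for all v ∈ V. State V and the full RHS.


V = H^1_0(0, 5/2) (so v(0) = v(5/2) = 0); weak form: ∫_0^5/2 u'v' dx = ∫_0^5/2 (6*sin(6*π*x/5)) v dx for all v ∈ V.

Multiply both sides by a test function v and integrate from 0 to 5/2:
  ∫_0^5/2 −u''(x) v(x) dx = ∫_0^5/2 f(x) v(x) dx.
Integrate the LHS by parts once:
  ∫_0^5/2 −u'' v dx = −[u'(x) v(x)]_0^5/2 + ∫_0^5/2 u'(x) v'(x) dx.
Thus ∫_0^5/2 u'(x) v'(x) dx = ∫_0^5/2 f(x) v(x) dx + [u'(x) v(x)]_0^5/2.
Choose V so that boundary terms are either known or forced to vanish.
u is Dirichlet: u(0) = u(5/2) = 0. Let V = H^1_0(0, 5/2); then v(0) = v(5/2) = 0, and [u' v]_0^5/2 = 0.
Weak formulation: find u (satisfying any essential BC) such that ∫_0^5/2 u'(x) v'(x) dx = ∫_0^5/2 f v dx for all v ∈ V.
Substituting f(x) = 6*sin(6*π*x/5), the right-hand side is ∫_0^5/2 (6*sin(6*π*x/5)) v dx.


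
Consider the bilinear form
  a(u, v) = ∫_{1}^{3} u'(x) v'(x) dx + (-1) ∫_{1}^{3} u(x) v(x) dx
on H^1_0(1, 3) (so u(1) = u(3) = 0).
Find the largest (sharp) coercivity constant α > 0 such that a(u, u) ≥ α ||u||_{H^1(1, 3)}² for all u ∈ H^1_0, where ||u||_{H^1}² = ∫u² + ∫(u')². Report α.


α = (-4 + π^2)/(4 + π^2)

Coercivity of a(·,·) on H^1_0(1, 3) means a(u, u) ≥ α ||u||_{H^1}² for every u ∈ H^1_0.
The interval has length L = 2, and Poincaré/coercivity depend only on L. Here a(u, u) = ∫(u')² + (-1)·∫u².
Here c = -1 < 0 with |c| < (π/L)² = π^2/4, so coercivity still holds. The condition a(u,u) ≥ α||u||_{H^1}² reads (1−α)∫(u')² ≥ (α−c)∫u². Any admissible α is ≤ 1 (rapidly oscillating u have ∫u²/∫(u')² → 0), and α = 1 would force 0 ≥ (1−c)∫u², impossible since c < 1; so 1−α > 0. By the sharp Poincaré inequality on H^1_0 of an interval of length L, ∫(u')² ≥ (π/L)²∫u² with equality for the first sine mode sin(π(x−x₀)/L) (x₀ the left endpoint), so the inequality holds for all u iff (1−α)(π/L)² ≥ α − c, i.e. α ≤ ((π/L)² + c)/((π/L)² + 1) = (1 + c(L/π)²)/(1 + (L/π)²). (Direct route, valid since c ≤ 0: Poincaré gives c∫u² ≥ c(L/π)²∫(u')², so a(u,u) ≥ (1 + c(L/π)²)∫(u')², while ||u||_{H^1}² ≤ (1 + (L/π)²)∫(u')²; dividing yields the same α.) With (π/L)² = π^2/4 and c = -1, the largest admissible constant is α = ((π/L)² + c)/((π/L)² + 1).
Simplifying, α = (-4 + π^2)/(4 + π^2).


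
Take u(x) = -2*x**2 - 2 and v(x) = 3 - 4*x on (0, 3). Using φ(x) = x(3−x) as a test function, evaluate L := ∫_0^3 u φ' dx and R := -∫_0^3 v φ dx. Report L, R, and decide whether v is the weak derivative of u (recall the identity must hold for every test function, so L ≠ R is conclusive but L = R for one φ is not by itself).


LHS = 27, RHS = 27/2. No, v is not the weak derivative of u.

u(x) = -2*x**2 - 2, classical derivative u'(x) = -4*x.
φ(x) = x(3−x), so φ'(x) = 3 - 2*x.
Note φ(0) = φ(3) = 0, so the boundary term u·φ vanishes.
LHS = ∫_0^3 u(x) φ'(x) dx = ∫_0^3 (4*x^3 - 6*x^2 + 4*x - 6) dx. Term by term:
  ∫_0^3 4*x^3 dx = 81;  ∫_0^3 -6*x^2 dx = -54;  ∫_0^3 4*x dx = 18;
  ∫_0^3 -6 dx = -18.
Sum: 81 − 54 + 18 − 18 = 27.
So LHS = 27.
∫_0^3 v(x) φ(x) dx = ∫_0^3 (4*x^3 - 15*x^2 + 9*x) dx. Term by term:
  ∫_0^3 4*x^3 dx = 81;  ∫_0^3 -15*x^2 dx = -135;  ∫_0^3 9*x dx = 81/2.
Sum: 81 − 135 + 81/2 = -27/2.
So RHS = -∫_0^3 v(x) φ(x) dx = 27/2.
LHS − RHS = 27/2 ≠ 0, so the identity fails.
(For a valid weak derivative the identity must hold for EVERY test function, in particular this one. The failure shows v is NOT the weak derivative of u.)
Correct weak derivative would be u'(x) = -4*x.


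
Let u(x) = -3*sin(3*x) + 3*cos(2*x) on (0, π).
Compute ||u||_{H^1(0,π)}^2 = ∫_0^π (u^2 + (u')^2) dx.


||u||_{H^1(0,π)}^2 = -108 + 135*π/2

u'(x) = -6*sin(2*x) - 9*cos(3*x).
Expand u² and (u')² and integrate term by term on (0, π), using: for integers n ≥ 1, ∫_0^π sin²(nx) dx = ∫_0^π cos²(nx) dx = π/2; for n ≠ n', ∫_0^π sin(nx)sin(n'x) dx = ∫_0^π cos(nx)cos(n'x) dx = 0; and by product-to-sum, ∫_0^π sin(nx)cos(n'x) dx = ½∫_0^π [sin((n+n')x) + sin((n−n')x)] dx, which is 0 when n+n' is even and 2n/(n²−n'²) when n+n' is odd (it need not vanish on (0, π)).
  u² squared terms: (-3)²·∫sin(3x)² dx = 9·π/2 = 9*π/2;  (3)²·∫cos(2x)² dx = 9·π/2 = 9*π/2.
  u² cross terms: 2·(-3)·(3)·∫sin(3x)·cos(2x) dx = -18·(6/5) = -108/5.
  So ∫_0^π u² dx = 9*π/2 + 9*π/2 − 108/5 = -108/5 + 9*π.
  (u')² squared terms: (-9)²·∫cos(3x)² dx = 81·π/2 = 81*π/2;  (-6)²·∫sin(2x)² dx = 36·π/2 = 18*π.
  (u')² cross terms: 2·(-9)·(-6)·∫cos(3x)·sin(2x) dx = 108·(-4/5) = -432/5.
  So ∫_0^π (u')² dx = 81*π/2 + 18*π − 432/5 = -432/5 + 117*π/2.
||u||_{H^1}^2 = (-108/5 + 9*π) + (-432/5 + 117*π/2) = -108 + 135*π/2.


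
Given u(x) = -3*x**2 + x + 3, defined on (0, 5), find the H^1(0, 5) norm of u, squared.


||u||_{H^1}^2 = 32725/6

The H^1 norm (squared) on an interval (0, L) is
  ||u||_{H^1}^2 = ∫_0^L u(x)^2 dx + ∫_0^L u'(x)^2 dx.
Compute u'(x) = 1 - 6*x.
Then u(x)^2 = 9*x**4 - 6*x**3 - 17*x**2 + 6*x + 9 and u'(x)^2 = 36*x**2 - 12*x + 1.
Integrate each monomial from 0 to 5 using ∫_0^5 c·x^n dx = c·5^(n+1)/(n+1):
  ∫_0^5 u(x)^2 dx = ∫_0^5 (9*x^4 - 6*x^3 - 17*x^2 + 6*x + 9) dx. Term by term:
    ∫_0^5 9*x^4 dx = 5625;  ∫_0^5 -6*x^3 dx = -1875/2;  ∫_0^5 -17*x^2 dx = -2125/3;
    ∫_0^5 6*x dx = 75;  ∫_0^5 9 dx = 45.
  Sum: 5625 − 1875/2 − 2125/3 + 75 + 45 = 24595/6.
  ∫_0^5 u'(x)^2 dx = ∫_0^5 (36*x^2 - 12*x + 1) dx. Term by term:
    ∫_0^5 36*x^2 dx = 1500;  ∫_0^5 -12*x dx = -150;  ∫_0^5 1 dx = 5.
  Sum: 1500 − 150 + 5 = 1355.
Adding: ||u||_{H^1}^2 = 24595/6 + 1355 = 32725/6.


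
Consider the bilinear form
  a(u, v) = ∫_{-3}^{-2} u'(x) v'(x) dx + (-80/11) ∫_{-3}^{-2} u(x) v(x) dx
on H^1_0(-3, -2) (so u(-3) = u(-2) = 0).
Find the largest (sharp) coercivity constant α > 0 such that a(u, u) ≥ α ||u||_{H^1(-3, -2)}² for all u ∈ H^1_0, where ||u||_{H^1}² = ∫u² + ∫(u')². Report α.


α = (-80/11 + π^2)/(1 + π^2)

Coercivity of a(·,·) on H^1_0(-3, -2) means a(u, u) ≥ α ||u||_{H^1}² for every u ∈ H^1_0.
The interval has length L = 1, and Poincaré/coercivity depend only on L. Here a(u, u) = ∫(u')² + (-80/11)·∫u².
Here c = -80/11 < 0 with |c| < (π/L)² = π^2, so coercivity still holds. The condition a(u,u) ≥ α||u||_{H^1}² reads (1−α)∫(u')² ≥ (α−c)∫u². Any admissible α is ≤ 1 (rapidly oscillating u have ∫u²/∫(u')² → 0), and α = 1 would force 0 ≥ (1−c)∫u², impossible since c < 1; so 1−α > 0. By the sharp Poincaré inequality on H^1_0 of an interval of length L, ∫(u')² ≥ (π/L)²∫u² with equality for the first sine mode sin(π(x−x₀)/L) (x₀ the left endpoint), so the inequality holds for all u iff (1−α)(π/L)² ≥ α − c, i.e. α ≤ ((π/L)² + c)/((π/L)² + 1) = (1 + c(L/π)²)/(1 + (L/π)²). (Direct route, valid since c ≤ 0: Poincaré gives c∫u² ≥ c(L/π)²∫(u')², so a(u,u) ≥ (1 + c(L/π)²)∫(u')², while ||u||_{H^1}² ≤ (1 + (L/π)²)∫(u')²; dividing yields the same α.) With (π/L)² = π^2 and c = -80/11, the largest admissible constant is α = ((π/L)² + c)/((π/L)² + 1).
Simplifying, α = (-80/11 + π^2)/(1 + π^2).


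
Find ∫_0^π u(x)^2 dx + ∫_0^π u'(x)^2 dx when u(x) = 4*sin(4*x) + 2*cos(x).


||u||_{H^1(0,π)}^2 = 256/15 + 140*π

u'(x) = -2*sin(x) + 16*cos(4*x).
Expand u² and (u')² and integrate term by term on (0, π), using: for integers n ≥ 1, ∫_0^π sin²(nx) dx = ∫_0^π cos²(nx) dx = π/2; for n ≠ n', ∫_0^π sin(nx)sin(n'x) dx = ∫_0^π cos(nx)cos(n'x) dx = 0; and by product-to-sum, ∫_0^π sin(nx)cos(n'x) dx = ½∫_0^π [sin((n+n')x) + sin((n−n')x)] dx, which is 0 when n+n' is even and 2n/(n²−n'²) when n+n' is odd (it need not vanish on (0, π)).
  u² squared terms: (2)²·∫cos(x)² dx = 4·π/2 = 2*π;  (4)²·∫sin(4x)² dx = 16·π/2 = 8*π.
  u² cross terms: 2·(2)·(4)·∫cos(x)·sin(4x) dx = 16·(8/15) = 128/15.
  So ∫_0^π u² dx = 2*π + 8*π + 128/15 = 128/15 + 10*π.
  (u')² squared terms: (-2)²·∫sin(x)² dx = 4·π/2 = 2*π;  (16)²·∫cos(4x)² dx = 256·π/2 = 128*π.
  (u')² cross terms: 2·(-2)·(16)·∫sin(x)·cos(4x) dx = -64·(-2/15) = 128/15.
  So ∫_0^π (u')² dx = 2*π + 128*π + 128/15 = 128/15 + 130*π.
||u||_{H^1}^2 = (128/15 + 10*π) + (128/15 + 130*π) = 256/15 + 140*π.


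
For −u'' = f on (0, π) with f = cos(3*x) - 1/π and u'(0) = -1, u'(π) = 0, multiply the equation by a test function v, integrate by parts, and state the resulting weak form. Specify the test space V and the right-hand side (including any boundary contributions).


V = H^1(0, π) (v unrestricted at boundary; u is determined up to an additive constant); weak form: ∫_0^π u'v' dx = ∫_0^π (cos(3*x) - 1/π) v dx + v(0) for all v ∈ V.

Multiply both sides by a test function v and integrate from 0 to π:
  ∫_0^π −u''(x) v(x) dx = ∫_0^π f(x) v(x) dx.
Integrate the LHS by parts once:
  ∫_0^π −u'' v dx = −[u'(x) v(x)]_0^π + ∫_0^π u'(x) v'(x) dx.
Thus ∫_0^π u'(x) v'(x) dx = ∫_0^π f(x) v(x) dx + [u'(x) v(x)]_0^π.
Choose V so that boundary terms are either known or forced to vanish.
u has inhomogeneous Neumann u'(0) = -1, u'(π) = 0. [u' v]_0^π = (0)·v(π) − (-1)·v(0) = v(0). Take V = H^1(0, π); boundary term becomes part of RHS.
Weak formulation: find u (satisfying any essential BC) such that ∫_0^π u'(x) v'(x) dx = ∫_0^π f v dx + v(0) for all v ∈ V (Neumann data are natural BCs: they enter the RHS as boundary terms).
Substituting f(x) = cos(3*x) - 1/π, the right-hand side is ∫_0^π (cos(3*x) - 1/π) v dx + v(0).
Compatibility check (pure Neumann): taking v ≡ 1 ∈ V gives 0 = ∫_0^π f dx + (0) − (-1), i.e. ∫_0^π f dx must equal u'(0) − u'(π) = -1. Indeed ∫_0^π (cos(3*x) - 1/π) dx = -1, so the data are compatible. The solution is then unique only up to an additive constant (fix it e.g. by requiring ∫_0^π u dx = 0).
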